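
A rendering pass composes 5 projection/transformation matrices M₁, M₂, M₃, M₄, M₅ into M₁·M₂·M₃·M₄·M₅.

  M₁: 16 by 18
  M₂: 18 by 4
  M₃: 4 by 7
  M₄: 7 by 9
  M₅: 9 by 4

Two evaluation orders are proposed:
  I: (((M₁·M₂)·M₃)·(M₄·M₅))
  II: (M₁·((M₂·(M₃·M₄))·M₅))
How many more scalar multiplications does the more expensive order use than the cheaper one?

Order I = (((M₁·M₂)·M₃)·(M₄·M₅)): (M₁·M₂): 16×18 by 18×4 → 16×4, cost 16·18·4 = 1152; ((M₁·M₂)·M₃): 16×4 by 4×7 → 16×7, cost 16·4·7 = 448; cumulative 1600; (M₄·M₅): 7×9 by 9×4 → 7×4, cost 7·9·4 = 252; (((M₁·M₂)·M₃)·(M₄·M₅)): 16×7 by 7×4 → 16×4, cost 16·7·4 = 448; cumulative 2300. Total 2300.
Order II = (M₁·((M₂·(M₃·M₄))·M₅)): (M₃·M₄): 4×7 by 7×9 → 4×9, cost 4·7·9 = 252; (M₂·(M₃·M₄)): 18×4 by 4×9 → 18×9, cost 18·4·9 = 648; cumulative 900; ((M₂·(M₃·M₄))·M₅): 18×9 by 9×4 → 18×4, cost 18·9·4 = 648; cumulative 1548; (M₁·((M₂·(M₃·M₄))·M₅)): 16×18 by 18×4 → 16×4, cost 16·18·4 = 1152; cumulative 2700. Total 2700.
Difference: |2300 − 2700| = 400.

400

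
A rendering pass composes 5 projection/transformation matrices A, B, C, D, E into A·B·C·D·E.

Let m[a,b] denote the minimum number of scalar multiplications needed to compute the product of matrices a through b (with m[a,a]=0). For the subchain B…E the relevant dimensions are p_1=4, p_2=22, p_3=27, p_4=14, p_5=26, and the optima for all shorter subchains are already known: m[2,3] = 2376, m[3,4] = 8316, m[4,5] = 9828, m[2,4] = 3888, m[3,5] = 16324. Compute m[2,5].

m[2,5] = min over k∈[2,4] of m[2,k]+m[k+1,5]+p_{1}·p_k·p_{5}.
k=2: 0 + 16324 + 4·22·26 = 18612; k=3: 2376 + 9828 + 4·27·26 = 15012; k=4: 3888 + 0 + 4·14·26 = 5344.
Minimum: 5344 at k=4.

5344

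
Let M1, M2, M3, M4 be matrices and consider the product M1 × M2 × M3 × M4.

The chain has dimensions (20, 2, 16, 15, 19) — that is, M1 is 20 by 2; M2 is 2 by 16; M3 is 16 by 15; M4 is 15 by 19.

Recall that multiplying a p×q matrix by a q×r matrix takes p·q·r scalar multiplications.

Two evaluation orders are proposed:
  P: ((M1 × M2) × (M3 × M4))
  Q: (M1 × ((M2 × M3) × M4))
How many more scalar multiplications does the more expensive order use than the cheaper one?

9470

Order P = ((M1 × M2) × (M3 × M4)): (M1 × M2): 20×2 by 2×16 → 20×16, cost 20·2·16 = 640; (M3 × M4): 16×15 by 15×19 → 16×19, cost 16·15·19 = 4560; ((M1 × M2) × (M3 × M4)): 20×16 by 16×19 → 20×19, cost 20·16·19 = 6080; cumulative 11280. Total 11280.
Order Q = (M1 × ((M2 × M3) × M4)): (M2 × M3): 2×16 by 16×15 → 2×15, cost 2·16·15 = 480; ((M2 × M3) × M4): 2×15 by 15×19 → 2×19, cost 2·15·19 = 570; cumulative 1050; (M1 × ((M2 × M3) × M4)): 20×2 by 2×19 → 20×19, cost 20·2·19 = 760; cumulative 1810. Total 1810.
Difference: |11280 − 1810| = 9470.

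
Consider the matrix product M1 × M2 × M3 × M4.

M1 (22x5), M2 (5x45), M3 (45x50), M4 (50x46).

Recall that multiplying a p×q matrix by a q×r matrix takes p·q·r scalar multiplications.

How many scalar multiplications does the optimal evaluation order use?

Adjacent pairs: M1M2 = 22·5·45 = 4950; M2M3 = 5·45·50 = 11250; M3M4 = 45·50·46 = 103500.
Length 3: M1..M3: k=1: 0+11250+22·5·50=16750; k=2: 4950+0+22·45·50=54450 → min 16750 | M2..M4: k=2: 0+103500+5·45·46=113850; k=3: 11250+0+5·50·46=22750 → min 22750.
Length 4: M1..M4: k=1: 0+22750+22·5·46=27810; k=2: 4950+103500+22·45·46=153990; k=3: 16750+0+22·50·46=67350 → min 27810.
Optimal order: (M1 × ((M2 × M3) × M4)) with cost 27810.

27810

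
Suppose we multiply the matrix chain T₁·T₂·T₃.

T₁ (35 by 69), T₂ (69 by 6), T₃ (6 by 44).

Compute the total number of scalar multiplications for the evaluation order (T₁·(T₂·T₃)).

124476

(T₂·T₃): 69×6 by 6×44 → 69×44, cost 69·6·44 = 18216
(T₁·(T₂·T₃)): 35×69 by 69×44 → 35×44, cost 35·69·44 = 106260; cumulative 124476
Total: 124476 scalar multiplications.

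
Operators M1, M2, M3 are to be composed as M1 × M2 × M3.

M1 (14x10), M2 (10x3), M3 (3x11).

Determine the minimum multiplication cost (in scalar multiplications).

Order (M1 × (M2 × M3)): (M2 × M3): 10×3 by 3×11 → 10×11, cost 10·3·11 = 330; (M1 × (M2 × M3)): 14×10 by 10×11 → 14×11, cost 14·10·11 = 1540; cumulative 1870. Total 1870.
Order ((M1 × M2) × M3): (M1 × M2): 14×10 by 10×3 → 14×3, cost 14·10·3 = 420; ((M1 × M2) × M3): 14×3 by 3×11 → 14×11, cost 14·3·11 = 462; cumulative 882. Total 882.
Minimum: 882.

882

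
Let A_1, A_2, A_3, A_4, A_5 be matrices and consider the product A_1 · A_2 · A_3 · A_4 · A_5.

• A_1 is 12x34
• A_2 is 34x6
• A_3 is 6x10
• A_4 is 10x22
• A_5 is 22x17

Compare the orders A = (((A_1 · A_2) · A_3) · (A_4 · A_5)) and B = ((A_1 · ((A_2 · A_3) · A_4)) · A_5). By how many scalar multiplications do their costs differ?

Order A = (((A_1 · A_2) · A_3) · (A_4 · A_5)): (A_1 · A_2): 12×34 by 34×6 → 12×6, cost 12·34·6 = 2448; ((A_1 · A_2) · A_3): 12×6 by 6×10 → 12×10, cost 12·6·10 = 720; cumulative 3168; (A_4 · A_5): 10×22 by 22×17 → 10×17, cost 10·22·17 = 3740; (((A_1 · A_2) · A_3) · (A_4 · A_5)): 12×10 by 10×17 → 12×17, cost 12·10·17 = 2040; cumulative 8948. Total 8948.
Order B = ((A_1 · ((A_2 · A_3) · A_4)) · A_5): (A_2 · A_3): 34×6 by 6×10 → 34×10, cost 34·6·10 = 2040; ((A_2 · A_3) · A_4): 34×10 by 10×22 → 34×22, cost 34·10·22 = 7480; cumulative 9520; (A_1 · ((A_2 · A_3) · A_4)): 12×34 by 34×22 → 12×22, cost 12·34·22 = 8976; cumulative 18496; ((A_1 · ((A_2 · A_3) · A_4)) · A_5): 12×22 by 22×17 → 12×17, cost 12·22·17 = 4488; cumulative 22984. Total 22984.
Difference: |8948 − 22984| = 14036.

14036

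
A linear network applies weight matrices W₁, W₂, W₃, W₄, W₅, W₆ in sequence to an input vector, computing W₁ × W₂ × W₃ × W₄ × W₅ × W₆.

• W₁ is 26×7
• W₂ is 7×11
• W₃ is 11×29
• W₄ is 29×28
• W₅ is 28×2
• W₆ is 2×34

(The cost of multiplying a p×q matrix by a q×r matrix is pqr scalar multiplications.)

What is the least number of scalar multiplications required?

Adjacent pairs: W₁W₂ = 26·7·11 = 2002; W₂W₃ = 7·11·29 = 2233; W₃W₄ = 11·29·28 = 8932; W₄W₅ = 29·28·2 = 1624; W₅W₆ = 28·2·34 = 1904.
Length 3: W₁..W₃: k=1: 0+2233+26·7·29=7511; k=2: 2002+0+26·11·29=10296 → min 7511 | W₂..W₄: k=2: 0+8932+7·11·28=11088; k=3: 2233+0+7·29·28=7917 → min 7917 | W₃..W₅: k=3: 0+1624+11·29·2=2262; k=4: 8932+0+11·28·2=9548 → min 2262 | W₄..W₆: k=4: 0+1904+29·28·34=29512; k=5: 1624+0+29·2·34=3596 → min 3596.
Length 4: W₁..W₄: k=1: 0+7917+26·7·28=13013; k=2: 2002+8932+26·11·28=18942; k=3: 7511+0+26·29·28=28623 → min 13013 | W₂..W₅: k=2: 0+2262+7·11·2=2416; k=3: 2233+1624+7·29·2=4263; k=4: 7917+0+7·28·2=8309 → min 2416 | W₃..W₆: k=3: 0+3596+11·29·34=14442; k=4: 8932+1904+11·28·34=21308; k=5: 2262+0+11·2·34=3010 → min 3010.
Length 5: W₁..W₅: k=1: 0+2416+26·7·2=2780; k=2: 2002+2262+26·11·2=4836; k=3: 7511+1624+26·29·2=10643; k=4: 13013+0+26·28·2=14469 → min 2780 | W₂..W₆: k=2: 0+3010+7·11·34=5628; k=3: 2233+3596+7·29·34=12731; k=4: 7917+1904+7·28·34=16485; k=5: 2416+0+7·2·34=2892 → min 2892.
Length 6: W₁..W₆: k=1: 0+2892+26·7·34=9080; k=2: 2002+3010+26·11·34=14736; k=3: 7511+3596+26·29·34=36743; k=4: 13013+1904+26·28·34=39669; k=5: 2780+0+26·2·34=4548 → min 4548.
Optimal order: ((W₁ × (W₂ × (W₃ × (W₄ × W₅)))) × W₆) with cost 4548.

4548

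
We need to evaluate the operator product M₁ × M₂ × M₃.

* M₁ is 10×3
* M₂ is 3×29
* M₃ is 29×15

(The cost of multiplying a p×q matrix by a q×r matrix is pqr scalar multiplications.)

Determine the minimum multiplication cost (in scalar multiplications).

1755

Order (M₁ × (M₂ × M₃)): (M₂ × M₃): 3×29 by 29×15 → 3×15, cost 3·29·15 = 1305; (M₁ × (M₂ × M₃)): 10×3 by 3×15 → 10×15, cost 10·3·15 = 450; cumulative 1755. Total 1755.
Order ((M₁ × M₂) × M₃): (M₁ × M₂): 10×3 by 3×29 → 10×29, cost 10·3·29 = 870; ((M₁ × M₂) × M₃): 10×29 by 29×15 → 10×15, cost 10·29·15 = 4350; cumulative 5220. Total 5220.
Minimum: 1755.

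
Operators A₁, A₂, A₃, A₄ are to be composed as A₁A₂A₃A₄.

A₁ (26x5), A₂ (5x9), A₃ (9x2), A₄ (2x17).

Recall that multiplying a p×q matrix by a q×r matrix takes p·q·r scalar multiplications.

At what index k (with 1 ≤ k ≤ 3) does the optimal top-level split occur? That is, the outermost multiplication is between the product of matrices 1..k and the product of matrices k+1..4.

3

Adjacent pairs: A₁A₂ = 26·5·9 = 1170; A₂A₃ = 5·9·2 = 90; A₃A₄ = 9·2·17 = 306.
Length 3: A₁..A₃: k=1: 0+90+26·5·2=350; k=2: 1170+0+26·9·2=1638 → min 350 | A₂..A₄: k=2: 0+306+5·9·17=1071; k=3: 90+0+5·2·17=260 → min 260.
Top-level splits: k=1: (A₁..A₁)·(A₂..A₄) → 0+260+26·5·17 = 2470; k=2: (A₁..A₂)·(A₃..A₄) → 1170+306+26·9·17 = 5454; k=3: (A₁..A₃)·(A₄..A₄) → 350+0+26·2·17 = 1234.
Best split is after A₃, i.e. k = 3.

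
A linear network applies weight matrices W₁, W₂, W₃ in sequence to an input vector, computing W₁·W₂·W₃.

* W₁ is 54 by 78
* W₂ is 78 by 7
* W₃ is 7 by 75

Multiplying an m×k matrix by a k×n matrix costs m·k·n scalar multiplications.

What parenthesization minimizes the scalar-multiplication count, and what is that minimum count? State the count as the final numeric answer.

57834

(W₁·(W₂·W₃)): cost 356850.
((W₁·W₂)·W₃): cost 57834.
Optimal: ((W₁·W₂)·W₃) with cost 57834.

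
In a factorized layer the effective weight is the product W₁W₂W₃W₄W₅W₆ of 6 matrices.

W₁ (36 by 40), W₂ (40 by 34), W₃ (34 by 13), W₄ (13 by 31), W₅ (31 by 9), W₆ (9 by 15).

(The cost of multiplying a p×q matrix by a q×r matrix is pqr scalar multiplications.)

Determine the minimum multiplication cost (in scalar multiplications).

Adjacent pairs: W₁W₂ = 36·40·34 = 48960; W₂W₃ = 40·34·13 = 17680; W₃W₄ = 34·13·31 = 13702; W₄W₅ = 13·31·9 = 3627; W₅W₆ = 31·9·15 = 4185.
Length 3: W₁..W₃: k=1: 0+17680+36·40·13=36400; k=2: 48960+0+36·34·13=64872 → min 36400 | W₂..W₄: k=2: 0+13702+40·34·31=55862; k=3: 17680+0+40·13·31=33800 → min 33800 | W₃..W₅: k=3: 0+3627+34·13·9=7605; k=4: 13702+0+34·31·9=23188 → min 7605 | W₄..W₆: k=4: 0+4185+13·31·15=10230; k=5: 3627+0+13·9·15=5382 → min 5382.
Length 4: W₁..W₄: k=1: 0+33800+36·40·31=78440; k=2: 48960+13702+36·34·31=100606; k=3: 36400+0+36·13·31=50908 → min 50908 | W₂..W₅: k=2: 0+7605+40·34·9=19845; k=3: 17680+3627+40·13·9=25987; k=4: 33800+0+40·31·9=44960 → min 19845 | W₃..W₆: k=3: 0+5382+34·13·15=12012; k=4: 13702+4185+34·31·15=33697; k=5: 7605+0+34·9·15=12195 → min 12012.
Length 5: W₁..W₅: k=1: 0+19845+36·40·9=32805; k=2: 48960+7605+36·34·9=67581; k=3: 36400+3627+36·13·9=44239; k=4: 50908+0+36·31·9=60952 → min 32805 | W₂..W₆: k=2: 0+12012+40·34·15=32412; k=3: 17680+5382+40·13·15=30862; k=4: 33800+4185+40·31·15=56585; k=5: 19845+0+40·9·15=25245 → min 25245.
Length 6: W₁..W₆: k=1: 0+25245+36·40·15=46845; k=2: 48960+12012+36·34·15=79332; k=3: 36400+5382+36·13·15=48802; k=4: 50908+4185+36·31·15=71833; k=5: 32805+0+36·9·15=37665 → min 37665.
Optimal order: ((W₁(W₂(W₃(W₄W₅))))W₆) with cost 37665.

37665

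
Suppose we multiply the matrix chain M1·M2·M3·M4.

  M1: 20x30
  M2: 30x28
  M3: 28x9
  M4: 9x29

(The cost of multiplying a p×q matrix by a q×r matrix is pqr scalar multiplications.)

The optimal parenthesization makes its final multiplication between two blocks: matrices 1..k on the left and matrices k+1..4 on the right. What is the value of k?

Adjacent pairs: M1M2 = 20·30·28 = 16800; M2M3 = 30·28·9 = 7560; M3M4 = 28·9·29 = 7308.
Length 3: M1..M3: k=1: 0+7560+20·30·9=12960; k=2: 16800+0+20·28·9=21840 → min 12960 | M2..M4: k=2: 0+7308+30·28·29=31668; k=3: 7560+0+30·9·29=15390 → min 15390.
Top-level splits: k=1: (M1..M1)·(M2..M4) → 0+15390+20·30·29 = 32790; k=2: (M1..M2)·(M3..M4) → 16800+7308+20·28·29 = 40348; k=3: (M1..M3)·(M4..M4) → 12960+0+20·9·29 = 18180.
Best split is after M3, i.e. k = 3.

3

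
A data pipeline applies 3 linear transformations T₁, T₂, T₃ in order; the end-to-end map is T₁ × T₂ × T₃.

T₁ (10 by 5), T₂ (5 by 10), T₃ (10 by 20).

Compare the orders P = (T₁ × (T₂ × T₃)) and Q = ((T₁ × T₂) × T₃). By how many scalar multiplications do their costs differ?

500

Order P = (T₁ × (T₂ × T₃)): (T₂ × T₃): 5×10 by 10×20 → 5×20, cost 5·10·20 = 1000; (T₁ × (T₂ × T₃)): 10×5 by 5×20 → 10×20, cost 10·5·20 = 1000; cumulative 2000. Total 2000.
Order Q = ((T₁ × T₂) × T₃): (T₁ × T₂): 10×5 by 5×10 → 10×10, cost 10·5·10 = 500; ((T₁ × T₂) × T₃): 10×10 by 10×20 → 10×20, cost 10·10·20 = 2000; cumulative 2500. Total 2500.
Difference: |2000 − 2500| = 500.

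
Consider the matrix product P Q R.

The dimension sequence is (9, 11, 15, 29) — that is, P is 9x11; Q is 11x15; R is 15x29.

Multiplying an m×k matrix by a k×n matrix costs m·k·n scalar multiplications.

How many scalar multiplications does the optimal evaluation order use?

Order (P (Q R)): (Q R): 11×15 by 15×29 → 11×29, cost 11·15·29 = 4785; (P (Q R)): 9×11 by 11×29 → 9×29, cost 9·11·29 = 2871; cumulative 7656. Total 7656.
Order ((P Q) R): (P Q): 9×11 by 11×15 → 9×15, cost 9·11·15 = 1485; ((P Q) R): 9×15 by 15×29 → 9×29, cost 9·15·29 = 3915; cumulative 5400. Total 5400.
Minimum: 5400.

5400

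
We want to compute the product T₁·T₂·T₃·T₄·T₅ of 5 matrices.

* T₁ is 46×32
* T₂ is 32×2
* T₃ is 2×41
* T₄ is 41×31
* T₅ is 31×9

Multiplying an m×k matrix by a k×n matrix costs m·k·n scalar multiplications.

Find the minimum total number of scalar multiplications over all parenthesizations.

Adjacent pairs: T₁T₂ = 46·32·2 = 2944; T₂T₃ = 32·2·41 = 2624; T₃T₄ = 2·41·31 = 2542; T₄T₅ = 41·31·9 = 11439.
Length 3: T₁..T₃: k=1: 0+2624+46·32·41=62976; k=2: 2944+0+46·2·41=6716 → min 6716 | T₂..T₄: k=2: 0+2542+32·2·31=4526; k=3: 2624+0+32·41·31=43296 → min 4526 | T₃..T₅: k=3: 0+11439+2·41·9=12177; k=4: 2542+0+2·31·9=3100 → min 3100.
Length 4: T₁..T₄: k=1: 0+4526+46·32·31=50158; k=2: 2944+2542+46·2·31=8338; k=3: 6716+0+46·41·31=65182 → min 8338 | T₂..T₅: k=2: 0+3100+32·2·9=3676; k=3: 2624+11439+32·41·9=25871; k=4: 4526+0+32·31·9=13454 → min 3676.
Length 5: T₁..T₅: k=1: 0+3676+46·32·9=16924; k=2: 2944+3100+46·2·9=6872; k=3: 6716+11439+46·41·9=35129; k=4: 8338+0+46·31·9=21172 → min 6872.
Optimal order: ((T₁·T₂)·((T₃·T₄)·T₅)) with cost 6872.

6872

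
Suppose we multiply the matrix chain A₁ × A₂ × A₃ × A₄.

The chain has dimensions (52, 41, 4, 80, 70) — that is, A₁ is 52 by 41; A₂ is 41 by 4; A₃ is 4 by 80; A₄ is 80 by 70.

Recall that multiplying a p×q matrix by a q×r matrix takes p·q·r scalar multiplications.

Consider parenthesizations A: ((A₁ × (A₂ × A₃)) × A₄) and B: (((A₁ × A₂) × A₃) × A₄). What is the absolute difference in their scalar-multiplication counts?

Order A = ((A₁ × (A₂ × A₃)) × A₄): (A₂ × A₃): 41×4 by 4×80 → 41×80, cost 41·4·80 = 13120; (A₁ × (A₂ × A₃)): 52×41 by 41×80 → 52×80, cost 52·41·80 = 170560; cumulative 183680; ((A₁ × (A₂ × A₃)) × A₄): 52×80 by 80×70 → 52×70, cost 52·80·70 = 291200; cumulative 474880. Total 474880.
Order B = (((A₁ × A₂) × A₃) × A₄): (A₁ × A₂): 52×41 by 41×4 → 52×4, cost 52·41·4 = 8528; ((A₁ × A₂) × A₃): 52×4 by 4×80 → 52×80, cost 52·4·80 = 16640; cumulative 25168; (((A₁ × A₂) × A₃) × A₄): 52×80 by 80×70 → 52×70, cost 52·80·70 = 291200; cumulative 316368. Total 316368.
Difference: |474880 − 316368| = 158512.

158512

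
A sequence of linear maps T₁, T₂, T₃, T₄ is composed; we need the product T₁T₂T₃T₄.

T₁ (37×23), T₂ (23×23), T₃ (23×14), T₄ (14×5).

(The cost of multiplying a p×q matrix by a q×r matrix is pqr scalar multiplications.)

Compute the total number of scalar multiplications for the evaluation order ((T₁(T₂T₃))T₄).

(T₂T₃): 23×23 by 23×14 → 23×14, cost 23·23·14 = 7406
(T₁(T₂T₃)): 37×23 by 23×14 → 37×14, cost 37·23·14 = 11914; cumulative 19320
((T₁(T₂T₃))T₄): 37×14 by 14×5 → 37×5, cost 37·14·5 = 2590; cumulative 21910
Total: 21910 scalar multiplications.

21910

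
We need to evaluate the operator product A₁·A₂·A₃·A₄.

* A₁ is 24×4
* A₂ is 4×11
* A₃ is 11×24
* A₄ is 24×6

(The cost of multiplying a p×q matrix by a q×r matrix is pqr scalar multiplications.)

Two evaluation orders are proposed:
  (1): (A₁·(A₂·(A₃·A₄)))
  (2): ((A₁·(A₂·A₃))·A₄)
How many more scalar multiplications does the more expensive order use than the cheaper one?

Order (1) = (A₁·(A₂·(A₃·A₄))): (A₃·A₄): 11×24 by 24×6 → 11×6, cost 11·24·6 = 1584; (A₂·(A₃·A₄)): 4×11 by 11×6 → 4×6, cost 4·11·6 = 264; cumulative 1848; (A₁·(A₂·(A₃·A₄))): 24×4 by 4×6 → 24×6, cost 24·4·6 = 576; cumulative 2424. Total 2424.
Order (2) = ((A₁·(A₂·A₃))·A₄): (A₂·A₃): 4×11 by 11×24 → 4×24, cost 4·11·24 = 1056; (A₁·(A₂·A₃)): 24×4 by 4×24 → 24×24, cost 24·4·24 = 2304; cumulative 3360; ((A₁·(A₂·A₃))·A₄): 24×24 by 24×6 → 24×6, cost 24·24·6 = 3456; cumulative 6816. Total 6816.
Difference: |2424 − 6816| = 4392.

4392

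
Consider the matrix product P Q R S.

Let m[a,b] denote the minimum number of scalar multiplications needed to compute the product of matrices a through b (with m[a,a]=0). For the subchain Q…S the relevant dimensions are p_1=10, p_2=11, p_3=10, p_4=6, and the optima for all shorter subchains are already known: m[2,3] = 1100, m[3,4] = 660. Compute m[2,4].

1320

m[2,4] = min over k∈[2,3] of m[2,k]+m[k+1,4]+p_{1}·p_k·p_{4}.
k=2: 0 + 660 + 10·11·6 = 1320; k=3: 1100 + 0 + 10·10·6 = 1700.
Minimum: 1320 at k=2.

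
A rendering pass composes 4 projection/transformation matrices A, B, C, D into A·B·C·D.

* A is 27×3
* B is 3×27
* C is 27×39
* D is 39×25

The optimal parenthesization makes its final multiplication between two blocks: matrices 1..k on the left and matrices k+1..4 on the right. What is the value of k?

Adjacent pairs: AB = 27·3·27 = 2187; BC = 3·27·39 = 3159; CD = 27·39·25 = 26325.
Length 3: A..C: k=1: 0+3159+27·3·39=6318; k=2: 2187+0+27·27·39=30618 → min 6318 | B..D: k=2: 0+26325+3·27·25=28350; k=3: 3159+0+3·39·25=6084 → min 6084.
Top-level splits: k=1: (A..A)·(B..D) → 0+6084+27·3·25 = 8109; k=2: (A..B)·(C..D) → 2187+26325+27·27·25 = 46737; k=3: (A..C)·(D..D) → 6318+0+27·39·25 = 32643.
Best split is after A, i.e. k = 1.

1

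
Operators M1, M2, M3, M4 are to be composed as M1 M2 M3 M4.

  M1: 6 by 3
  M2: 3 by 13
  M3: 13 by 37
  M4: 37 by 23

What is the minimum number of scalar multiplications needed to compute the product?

Adjacent pairs: M1M2 = 6·3·13 = 234; M2M3 = 3·13·37 = 1443; M3M4 = 13·37·23 = 11063.
Length 3: M1..M3: k=1: 0+1443+6·3·37=2109; k=2: 234+0+6·13·37=3120 → min 2109 | M2..M4: k=2: 0+11063+3·13·23=11960; k=3: 1443+0+3·37·23=3996 → min 3996.
Length 4: M1..M4: k=1: 0+3996+6·3·23=4410; k=2: 234+11063+6·13·23=13091; k=3: 2109+0+6·37·23=7215 → min 4410.
Optimal order: (M1 ((M2 M3) M4)) with cost 4410.

4410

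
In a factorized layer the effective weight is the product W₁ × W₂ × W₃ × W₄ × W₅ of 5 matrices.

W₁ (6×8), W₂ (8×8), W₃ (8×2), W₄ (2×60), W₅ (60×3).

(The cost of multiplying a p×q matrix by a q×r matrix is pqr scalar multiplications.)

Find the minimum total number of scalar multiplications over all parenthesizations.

620

Adjacent pairs: W₁W₂ = 6·8·8 = 384; W₂W₃ = 8·8·2 = 128; W₃W₄ = 8·2·60 = 960; W₄W₅ = 2·60·3 = 360.
Length 3: W₁..W₃: k=1: 0+128+6·8·2=224; k=2: 384+0+6·8·2=480 → min 224 | W₂..W₄: k=2: 0+960+8·8·60=4800; k=3: 128+0+8·2·60=1088 → min 1088 | W₃..W₅: k=3: 0+360+8·2·3=408; k=4: 960+0+8·60·3=2400 → min 408.
Length 4: W₁..W₄: k=1: 0+1088+6·8·60=3968; k=2: 384+960+6·8·60=4224; k=3: 224+0+6·2·60=944 → min 944 | W₂..W₅: k=2: 0+408+8·8·3=600; k=3: 128+360+8·2·3=536; k=4: 1088+0+8·60·3=2528 → min 536.
Length 5: W₁..W₅: k=1: 0+536+6·8·3=680; k=2: 384+408+6·8·3=936; k=3: 224+360+6·2·3=620; k=4: 944+0+6·60·3=2024 → min 620.
Optimal order: ((W₁ × (W₂ × W₃)) × (W₄ × W₅)) with cost 620.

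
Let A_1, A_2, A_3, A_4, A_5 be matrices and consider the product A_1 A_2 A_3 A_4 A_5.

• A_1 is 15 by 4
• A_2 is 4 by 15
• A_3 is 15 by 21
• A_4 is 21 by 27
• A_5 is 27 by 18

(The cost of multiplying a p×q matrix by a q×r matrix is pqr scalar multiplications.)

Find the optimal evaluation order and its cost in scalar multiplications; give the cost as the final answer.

6552

Adjacent pairs: A_1A_2 = 15·4·15 = 900; A_2A_3 = 4·15·21 = 1260; A_3A_4 = 15·21·27 = 8505; A_4A_5 = 21·27·18 = 10206.
Length 3: A_1..A_3: k=1: 0+1260+15·4·21=2520; k=2: 900+0+15·15·21=5625 → min 2520 | A_2..A_4: k=2: 0+8505+4·15·27=10125; k=3: 1260+0+4·21·27=3528 → min 3528 | A_3..A_5: k=3: 0+10206+15·21·18=15876; k=4: 8505+0+15·27·18=15795 → min 15795.
Length 4: A_1..A_4: k=1: 0+3528+15·4·27=5148; k=2: 900+8505+15·15·27=15480; k=3: 2520+0+15·21·27=11025 → min 5148 | A_2..A_5: k=2: 0+15795+4·15·18=16875; k=3: 1260+10206+4·21·18=12978; k=4: 3528+0+4·27·18=5472 → min 5472.
Length 5: A_1..A_5: k=1: 0+5472+15·4·18=6552; k=2: 900+15795+15·15·18=20745; k=3: 2520+10206+15·21·18=18396; k=4: 5148+0+15·27·18=12438 → min 6552.
Optimal parenthesization: (A_1 (((A_2 A_3) A_4) A_5)) with cost 6552.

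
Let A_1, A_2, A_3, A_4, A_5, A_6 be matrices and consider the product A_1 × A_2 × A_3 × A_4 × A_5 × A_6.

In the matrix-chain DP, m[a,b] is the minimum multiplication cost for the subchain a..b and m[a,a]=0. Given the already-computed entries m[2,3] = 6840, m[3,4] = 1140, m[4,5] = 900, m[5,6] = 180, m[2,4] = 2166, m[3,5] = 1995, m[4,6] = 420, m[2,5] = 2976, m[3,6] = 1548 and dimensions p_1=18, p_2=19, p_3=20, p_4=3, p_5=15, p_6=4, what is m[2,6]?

m[2,6] = min over k∈[2,5] of m[2,k]+m[k+1,6]+p_{1}·p_k·p_{6}.
k=2: 0 + 1548 + 18·19·4 = 2916; k=3: 6840 + 420 + 18·20·4 = 8700; k=4: 2166 + 180 + 18·3·4 = 2562; k=5: 2976 + 0 + 18·15·4 = 4056.
Minimum: 2562 at k=4.

2562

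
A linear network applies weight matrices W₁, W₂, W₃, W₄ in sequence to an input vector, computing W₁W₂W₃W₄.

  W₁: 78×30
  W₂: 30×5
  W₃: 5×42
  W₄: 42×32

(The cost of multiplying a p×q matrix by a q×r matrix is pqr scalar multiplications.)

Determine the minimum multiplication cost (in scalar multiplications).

30900

Adjacent pairs: W₁W₂ = 78·30·5 = 11700; W₂W₃ = 30·5·42 = 6300; W₃W₄ = 5·42·32 = 6720.
Length 3: W₁..W₃: k=1: 0+6300+78·30·42=104580; k=2: 11700+0+78·5·42=28080 → min 28080 | W₂..W₄: k=2: 0+6720+30·5·32=11520; k=3: 6300+0+30·42·32=46620 → min 11520.
Length 4: W₁..W₄: k=1: 0+11520+78·30·32=86400; k=2: 11700+6720+78·5·32=30900; k=3: 28080+0+78·42·32=132912 → min 30900.
Optimal order: ((W₁W₂)(W₃W₄)) with cost 30900.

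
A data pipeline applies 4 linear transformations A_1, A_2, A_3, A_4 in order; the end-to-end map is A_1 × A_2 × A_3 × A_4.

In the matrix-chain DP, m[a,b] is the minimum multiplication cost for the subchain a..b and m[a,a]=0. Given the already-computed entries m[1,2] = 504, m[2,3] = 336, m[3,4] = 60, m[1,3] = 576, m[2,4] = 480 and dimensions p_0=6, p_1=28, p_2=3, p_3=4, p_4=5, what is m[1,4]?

654

m[1,4] = min over k∈[1,3] of m[1,k]+m[k+1,4]+p_{0}·p_k·p_{4}.
k=1: 0 + 480 + 6·28·5 = 1320; k=2: 504 + 60 + 6·3·5 = 654; k=3: 576 + 0 + 6·4·5 = 696.
Minimum: 654 at k=2.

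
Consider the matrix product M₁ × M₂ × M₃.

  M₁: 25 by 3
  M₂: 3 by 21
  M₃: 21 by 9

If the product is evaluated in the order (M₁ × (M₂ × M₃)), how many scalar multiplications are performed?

(M₂ × M₃): 3×21 by 21×9 → 3×9, cost 3·21·9 = 567
(M₁ × (M₂ × M₃)): 25×3 by 3×9 → 25×9, cost 25·3·9 = 675; cumulative 1242
Total: 1242 scalar multiplications.

1242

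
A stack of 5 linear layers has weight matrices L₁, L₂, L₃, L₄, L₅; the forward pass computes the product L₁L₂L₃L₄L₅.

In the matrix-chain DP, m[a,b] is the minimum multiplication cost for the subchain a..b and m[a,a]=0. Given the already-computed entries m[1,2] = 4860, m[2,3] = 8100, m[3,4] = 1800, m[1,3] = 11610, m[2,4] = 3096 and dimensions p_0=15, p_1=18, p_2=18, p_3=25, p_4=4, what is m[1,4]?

m[1,4] = min over k∈[1,3] of m[1,k]+m[k+1,4]+p_{0}·p_k·p_{4}.
k=1: 0 + 3096 + 15·18·4 = 4176; k=2: 4860 + 1800 + 15·18·4 = 7740; k=3: 11610 + 0 + 15·25·4 = 13110.
Minimum: 4176 at k=1.

4176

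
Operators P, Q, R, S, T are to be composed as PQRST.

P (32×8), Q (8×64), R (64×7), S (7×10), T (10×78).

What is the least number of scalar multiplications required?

Adjacent pairs: PQ = 32·8·64 = 16384; QR = 8·64·7 = 3584; RS = 64·7·10 = 4480; ST = 7·10·78 = 5460.
Length 3: P..R: k=1: 0+3584+32·8·7=5376; k=2: 16384+0+32·64·7=30720 → min 5376 | Q..S: k=2: 0+4480+8·64·10=9600; k=3: 3584+0+8·7·10=4144 → min 4144 | R..T: k=3: 0+5460+64·7·78=40404; k=4: 4480+0+64·10·78=54400 → min 40404.
Length 4: P..S: k=1: 0+4144+32·8·10=6704; k=2: 16384+4480+32·64·10=41344; k=3: 5376+0+32·7·10=7616 → min 6704 | Q..T: k=2: 0+40404+8·64·78=80340; k=3: 3584+5460+8·7·78=13412; k=4: 4144+0+8·10·78=10384 → min 10384.
Length 5: P..T: k=1: 0+10384+32·8·78=30352; k=2: 16384+40404+32·64·78=216532; k=3: 5376+5460+32·7·78=28308; k=4: 6704+0+32·10·78=31664 → min 28308.
Optimal order: ((P(QR))(ST)) with cost 28308.

28308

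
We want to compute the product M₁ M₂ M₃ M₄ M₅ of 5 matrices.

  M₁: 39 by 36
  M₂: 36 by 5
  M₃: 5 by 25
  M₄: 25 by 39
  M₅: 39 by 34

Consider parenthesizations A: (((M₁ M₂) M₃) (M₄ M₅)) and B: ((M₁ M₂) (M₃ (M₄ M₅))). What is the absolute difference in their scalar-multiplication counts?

Order A = (((M₁ M₂) M₃) (M₄ M₅)): (M₁ M₂): 39×36 by 36×5 → 39×5, cost 39·36·5 = 7020; ((M₁ M₂) M₃): 39×5 by 5×25 → 39×25, cost 39·5·25 = 4875; cumulative 11895; (M₄ M₅): 25×39 by 39×34 → 25×34, cost 25·39·34 = 33150; (((M₁ M₂) M₃) (M₄ M₅)): 39×25 by 25×34 → 39×34, cost 39·25·34 = 33150; cumulative 78195. Total 78195.
Order B = ((M₁ M₂) (M₃ (M₄ M₅))): (M₁ M₂): 39×36 by 36×5 → 39×5, cost 39·36·5 = 7020; (M₄ M₅): 25×39 by 39×34 → 25×34, cost 25·39·34 = 33150; (M₃ (M₄ M₅)): 5×25 by 25×34 → 5×34, cost 5·25·34 = 4250; cumulative 37400; ((M₁ M₂) (M₃ (M₄ M₅))): 39×5 by 5×34 → 39×34, cost 39·5·34 = 6630; cumulative 51050. Total 51050.
Difference: |78195 − 51050| = 27145.

27145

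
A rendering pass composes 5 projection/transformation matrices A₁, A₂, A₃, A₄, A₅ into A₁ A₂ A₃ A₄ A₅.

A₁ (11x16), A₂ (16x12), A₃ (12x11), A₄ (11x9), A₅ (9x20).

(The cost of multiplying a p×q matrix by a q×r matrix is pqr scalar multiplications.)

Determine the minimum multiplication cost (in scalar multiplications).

6468

Adjacent pairs: A₁A₂ = 11·16·12 = 2112; A₂A₃ = 16·12·11 = 2112; A₃A₄ = 12·11·9 = 1188; A₄A₅ = 11·9·20 = 1980.
Length 3: A₁..A₃: k=1: 0+2112+11·16·11=4048; k=2: 2112+0+11·12·11=3564 → min 3564 | A₂..A₄: k=2: 0+1188+16·12·9=2916; k=3: 2112+0+16·11·9=3696 → min 2916 | A₃..A₅: k=3: 0+1980+12·11·20=4620; k=4: 1188+0+12·9·20=3348 → min 3348.
Length 4: A₁..A₄: k=1: 0+2916+11·16·9=4500; k=2: 2112+1188+11·12·9=4488; k=3: 3564+0+11·11·9=4653 → min 4488 | A₂..A₅: k=2: 0+3348+16·12·20=7188; k=3: 2112+1980+16·11·20=7612; k=4: 2916+0+16·9·20=5796 → min 5796.
Length 5: A₁..A₅: k=1: 0+5796+11·16·20=9316; k=2: 2112+3348+11·12·20=8100; k=3: 3564+1980+11·11·20=7964; k=4: 4488+0+11·9·20=6468 → min 6468.
Optimal order: (((A₁ A₂) (A₃ A₄)) A₅) with cost 6468.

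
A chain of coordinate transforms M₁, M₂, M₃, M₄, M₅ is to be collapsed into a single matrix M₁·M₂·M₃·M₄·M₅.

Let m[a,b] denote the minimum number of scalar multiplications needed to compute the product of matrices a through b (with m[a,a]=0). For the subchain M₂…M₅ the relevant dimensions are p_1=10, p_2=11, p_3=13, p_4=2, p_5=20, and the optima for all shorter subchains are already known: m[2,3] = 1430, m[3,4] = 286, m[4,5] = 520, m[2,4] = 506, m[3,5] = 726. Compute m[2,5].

m[2,5] = min over k∈[2,4] of m[2,k]+m[k+1,5]+p_{1}·p_k·p_{5}.
k=2: 0 + 726 + 10·11·20 = 2926; k=3: 1430 + 520 + 10·13·20 = 4550; k=4: 506 + 0 + 10·2·20 = 906.
Minimum: 906 at k=4.

906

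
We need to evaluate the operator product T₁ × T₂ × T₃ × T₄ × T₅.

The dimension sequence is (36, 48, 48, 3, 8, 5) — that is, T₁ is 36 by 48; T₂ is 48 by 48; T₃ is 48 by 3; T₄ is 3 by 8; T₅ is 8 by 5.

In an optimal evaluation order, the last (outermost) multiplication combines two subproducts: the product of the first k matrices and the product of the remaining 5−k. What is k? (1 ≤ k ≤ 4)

3

Adjacent pairs: T₁T₂ = 36·48·48 = 82944; T₂T₃ = 48·48·3 = 6912; T₃T₄ = 48·3·8 = 1152; T₄T₅ = 3·8·5 = 120.
Length 3: T₁..T₃: k=1: 0+6912+36·48·3=12096; k=2: 82944+0+36·48·3=88128 → min 12096 | T₂..T₄: k=2: 0+1152+48·48·8=19584; k=3: 6912+0+48·3·8=8064 → min 8064 | T₃..T₅: k=3: 0+120+48·3·5=840; k=4: 1152+0+48·8·5=3072 → min 840.
Length 4: T₁..T₄: k=1: 0+8064+36·48·8=21888; k=2: 82944+1152+36·48·8=97920; k=3: 12096+0+36·3·8=12960 → min 12960 | T₂..T₅: k=2: 0+840+48·48·5=12360; k=3: 6912+120+48·3·5=7752; k=4: 8064+0+48·8·5=9984 → min 7752.
Top-level splits: k=1: (T₁..T₁)·(T₂..T₅) → 0+7752+36·48·5 = 16392; k=2: (T₁..T₂)·(T₃..T₅) → 82944+840+36·48·5 = 92424; k=3: (T₁..T₃)·(T₄..T₅) → 12096+120+36·3·5 = 12756; k=4: (T₁..T₄)·(T₅..T₅) → 12960+0+36·8·5 = 14400.
Best split is after T₃, i.e. k = 3.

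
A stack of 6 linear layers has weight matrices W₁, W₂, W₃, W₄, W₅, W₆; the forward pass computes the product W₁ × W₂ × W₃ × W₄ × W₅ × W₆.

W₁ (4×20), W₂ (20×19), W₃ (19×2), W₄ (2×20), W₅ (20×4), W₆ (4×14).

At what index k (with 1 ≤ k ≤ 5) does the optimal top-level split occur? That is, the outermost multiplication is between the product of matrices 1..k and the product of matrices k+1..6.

3

Adjacent pairs: W₁W₂ = 4·20·19 = 1520; W₂W₃ = 20·19·2 = 760; W₃W₄ = 19·2·20 = 760; W₄W₅ = 2·20·4 = 160; W₅W₆ = 20·4·14 = 1120.
Length 3: W₁..W₃: k=1: 0+760+4·20·2=920; k=2: 1520+0+4·19·2=1672 → min 920 | W₂..W₄: k=2: 0+760+20·19·20=8360; k=3: 760+0+20·2·20=1560 → min 1560 | W₃..W₅: k=3: 0+160+19·2·4=312; k=4: 760+0+19·20·4=2280 → min 312 | W₄..W₆: k=4: 0+1120+2·20·14=1680; k=5: 160+0+2·4·14=272 → min 272.
Length 4: W₁..W₄: k=1: 0+1560+4·20·20=3160; k=2: 1520+760+4·19·20=3800; k=3: 920+0+4·2·20=1080 → min 1080 | W₂..W₅: k=2: 0+312+20·19·4=1832; k=3: 760+160+20·2·4=1080; k=4: 1560+0+20·20·4=3160 → min 1080 | W₃..W₆: k=3: 0+272+19·2·14=804; k=4: 760+1120+19·20·14=7200; k=5: 312+0+19·4·14=1376 → min 804.
Length 5: W₁..W₅: k=1: 0+1080+4·20·4=1400; k=2: 1520+312+4·19·4=2136; k=3: 920+160+4·2·4=1112; k=4: 1080+0+4·20·4=1400 → min 1112 | W₂..W₆: k=2: 0+804+20·19·14=6124; k=3: 760+272+20·2·14=1592; k=4: 1560+1120+20·20·14=8280; k=5: 1080+0+20·4·14=2200 → min 1592.
Top-level splits: k=1: (W₁..W₁)·(W₂..W₆) → 0+1592+4·20·14 = 2712; k=2: (W₁..W₂)·(W₃..W₆) → 1520+804+4·19·14 = 3388; k=3: (W₁..W₃)·(W₄..W₆) → 920+272+4·2·14 = 1304; k=4: (W₁..W₄)·(W₅..W₆) → 1080+1120+4·20·14 = 3320; k=5: (W₁..W₅)·(W₆..W₆) → 1112+0+4·4·14 = 1336.
Best split is after W₃, i.e. k = 3.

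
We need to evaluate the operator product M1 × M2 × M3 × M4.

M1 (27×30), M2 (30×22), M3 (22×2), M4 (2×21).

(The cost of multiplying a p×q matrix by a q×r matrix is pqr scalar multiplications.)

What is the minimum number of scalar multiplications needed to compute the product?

4074

Adjacent pairs: M1M2 = 27·30·22 = 17820; M2M3 = 30·22·2 = 1320; M3M4 = 22·2·21 = 924.
Length 3: M1..M3: k=1: 0+1320+27·30·2=2940; k=2: 17820+0+27·22·2=19008 → min 2940 | M2..M4: k=2: 0+924+30·22·21=14784; k=3: 1320+0+30·2·21=2580 → min 2580.
Length 4: M1..M4: k=1: 0+2580+27·30·21=19590; k=2: 17820+924+27·22·21=31218; k=3: 2940+0+27·2·21=4074 → min 4074.
Optimal order: ((M1 × (M2 × M3)) × M4) with cost 4074.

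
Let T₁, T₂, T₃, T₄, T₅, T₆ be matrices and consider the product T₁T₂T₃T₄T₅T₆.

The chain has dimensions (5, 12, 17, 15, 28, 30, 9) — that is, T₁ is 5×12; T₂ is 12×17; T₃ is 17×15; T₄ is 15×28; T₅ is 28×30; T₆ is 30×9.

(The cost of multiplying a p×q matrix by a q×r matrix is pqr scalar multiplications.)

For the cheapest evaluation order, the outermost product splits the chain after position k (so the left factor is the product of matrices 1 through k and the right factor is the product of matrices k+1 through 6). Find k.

Adjacent pairs: T₁T₂ = 5·12·17 = 1020; T₂T₃ = 12·17·15 = 3060; T₃T₄ = 17·15·28 = 7140; T₄T₅ = 15·28·30 = 12600; T₅T₆ = 28·30·9 = 7560.
Length 3: T₁..T₃: k=1: 0+3060+5·12·15=3960; k=2: 1020+0+5·17·15=2295 → min 2295 | T₂..T₄: k=2: 0+7140+12·17·28=12852; k=3: 3060+0+12·15·28=8100 → min 8100 | T₃..T₅: k=3: 0+12600+17·15·30=20250; k=4: 7140+0+17·28·30=21420 → min 20250 | T₄..T₆: k=4: 0+7560+15·28·9=11340; k=5: 12600+0+15·30·9=16650 → min 11340.
Length 4: T₁..T₄: k=1: 0+8100+5·12·28=9780; k=2: 1020+7140+5·17·28=10540; k=3: 2295+0+5·15·28=4395 → min 4395 | T₂..T₅: k=2: 0+20250+12·17·30=26370; k=3: 3060+12600+12·15·30=21060; k=4: 8100+0+12·28·30=18180 → min 18180 | T₃..T₆: k=3: 0+11340+17·15·9=13635; k=4: 7140+7560+17·28·9=18984; k=5: 20250+0+17·30·9=24840 → min 13635.
Length 5: T₁..T₅: k=1: 0+18180+5·12·30=19980; k=2: 1020+20250+5·17·30=23820; k=3: 2295+12600+5·15·30=17145; k=4: 4395+0+5·28·30=8595 → min 8595 | T₂..T₆: k=2: 0+13635+12·17·9=15471; k=3: 3060+11340+12·15·9=16020; k=4: 8100+7560+12·28·9=18684; k=5: 18180+0+12·30·9=21420 → min 15471.
Top-level splits: k=1: (T₁..T₁)·(T₂..T₆) → 0+15471+5·12·9 = 16011; k=2: (T₁..T₂)·(T₃..T₆) → 1020+13635+5·17·9 = 15420; k=3: (T₁..T₃)·(T₄..T₆) → 2295+11340+5·15·9 = 14310; k=4: (T₁..T₄)·(T₅..T₆) → 4395+7560+5·28·9 = 13215; k=5: (T₁..T₅)·(T₆..T₆) → 8595+0+5·30·9 = 9945.
Best split is after T₅, i.e. k = 5.

5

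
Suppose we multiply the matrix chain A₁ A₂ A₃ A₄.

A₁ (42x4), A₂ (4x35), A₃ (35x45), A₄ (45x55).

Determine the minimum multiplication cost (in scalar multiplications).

Adjacent pairs: A₁A₂ = 42·4·35 = 5880; A₂A₃ = 4·35·45 = 6300; A₃A₄ = 35·45·55 = 86625.
Length 3: A₁..A₃: k=1: 0+6300+42·4·45=13860; k=2: 5880+0+42·35·45=72030 → min 13860 | A₂..A₄: k=2: 0+86625+4·35·55=94325; k=3: 6300+0+4·45·55=16200 → min 16200.
Length 4: A₁..A₄: k=1: 0+16200+42·4·55=25440; k=2: 5880+86625+42·35·55=173355; k=3: 13860+0+42·45·55=117810 → min 25440.
Optimal order: (A₁ ((A₂ A₃) A₄)) with cost 25440.

25440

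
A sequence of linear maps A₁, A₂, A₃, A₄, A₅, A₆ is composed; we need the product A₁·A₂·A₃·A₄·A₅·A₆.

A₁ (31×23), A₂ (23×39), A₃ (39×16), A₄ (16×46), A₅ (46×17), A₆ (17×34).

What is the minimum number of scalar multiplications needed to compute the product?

Adjacent pairs: A₁A₂ = 31·23·39 = 27807; A₂A₃ = 23·39·16 = 14352; A₃A₄ = 39·16·46 = 28704; A₄A₅ = 16·46·17 = 12512; A₅A₆ = 46·17·34 = 26588.
Length 3: A₁..A₃: k=1: 0+14352+31·23·16=25760; k=2: 27807+0+31·39·16=47151 → min 25760 | A₂..A₄: k=2: 0+28704+23·39·46=69966; k=3: 14352+0+23·16·46=31280 → min 31280 | A₃..A₅: k=3: 0+12512+39·16·17=23120; k=4: 28704+0+39·46·17=59202 → min 23120 | A₄..A₆: k=4: 0+26588+16·46·34=51612; k=5: 12512+0+16·17·34=21760 → min 21760.
Length 4: A₁..A₄: k=1: 0+31280+31·23·46=64078; k=2: 27807+28704+31·39·46=112125; k=3: 25760+0+31·16·46=48576 → min 48576 | A₂..A₅: k=2: 0+23120+23·39·17=38369; k=3: 14352+12512+23·16·17=33120; k=4: 31280+0+23·46·17=49266 → min 33120 | A₃..A₆: k=3: 0+21760+39·16·34=42976; k=4: 28704+26588+39·46·34=116288; k=5: 23120+0+39·17·34=45662 → min 42976.
Length 5: A₁..A₅: k=1: 0+33120+31·23·17=45241; k=2: 27807+23120+31·39·17=71480; k=3: 25760+12512+31·16·17=46704; k=4: 48576+0+31·46·17=72818 → min 45241 | A₂..A₆: k=2: 0+42976+23·39·34=73474; k=3: 14352+21760+23·16·34=48624; k=4: 31280+26588+23·46·34=93840; k=5: 33120+0+23·17·34=46414 → min 46414.
Length 6: A₁..A₆: k=1: 0+46414+31·23·34=70656; k=2: 27807+42976+31·39·34=111889; k=3: 25760+21760+31·16·34=64384; k=4: 48576+26588+31·46·34=123648; k=5: 45241+0+31·17·34=63159 → min 63159.
Optimal order: ((A₁·((A₂·A₃)·(A₄·A₅)))·A₆) with cost 63159.

63159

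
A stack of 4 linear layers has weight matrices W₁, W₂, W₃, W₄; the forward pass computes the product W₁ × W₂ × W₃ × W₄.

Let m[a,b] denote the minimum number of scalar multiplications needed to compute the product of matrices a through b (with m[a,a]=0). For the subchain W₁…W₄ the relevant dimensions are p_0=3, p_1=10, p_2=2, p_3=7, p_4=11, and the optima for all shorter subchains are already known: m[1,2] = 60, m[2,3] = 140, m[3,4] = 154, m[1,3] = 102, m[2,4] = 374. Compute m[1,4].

m[1,4] = min over k∈[1,3] of m[1,k]+m[k+1,4]+p_{0}·p_k·p_{4}.
k=1: 0 + 374 + 3·10·11 = 704; k=2: 60 + 154 + 3·2·11 = 280; k=3: 102 + 0 + 3·7·11 = 333.
Minimum: 280 at k=2.

280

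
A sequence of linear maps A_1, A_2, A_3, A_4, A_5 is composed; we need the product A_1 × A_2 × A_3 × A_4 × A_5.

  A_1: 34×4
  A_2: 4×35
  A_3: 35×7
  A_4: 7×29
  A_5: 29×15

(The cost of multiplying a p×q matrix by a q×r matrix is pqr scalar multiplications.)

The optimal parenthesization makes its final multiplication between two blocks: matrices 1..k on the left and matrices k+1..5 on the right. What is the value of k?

Adjacent pairs: A_1A_2 = 34·4·35 = 4760; A_2A_3 = 4·35·7 = 980; A_3A_4 = 35·7·29 = 7105; A_4A_5 = 7·29·15 = 3045.
Length 3: A_1..A_3: k=1: 0+980+34·4·7=1932; k=2: 4760+0+34·35·7=13090 → min 1932 | A_2..A_4: k=2: 0+7105+4·35·29=11165; k=3: 980+0+4·7·29=1792 → min 1792 | A_3..A_5: k=3: 0+3045+35·7·15=6720; k=4: 7105+0+35·29·15=22330 → min 6720.
Length 4: A_1..A_4: k=1: 0+1792+34·4·29=5736; k=2: 4760+7105+34·35·29=46375; k=3: 1932+0+34·7·29=8834 → min 5736 | A_2..A_5: k=2: 0+6720+4·35·15=8820; k=3: 980+3045+4·7·15=4445; k=4: 1792+0+4·29·15=3532 → min 3532.
Top-level splits: k=1: (A_1..A_1)·(A_2..A_5) → 0+3532+34·4·15 = 5572; k=2: (A_1..A_2)·(A_3..A_5) → 4760+6720+34·35·15 = 29330; k=3: (A_1..A_3)·(A_4..A_5) → 1932+3045+34·7·15 = 8547; k=4: (A_1..A_4)·(A_5..A_5) → 5736+0+34·29·15 = 20526.
Best split is after A_1, i.e. k = 1.

1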